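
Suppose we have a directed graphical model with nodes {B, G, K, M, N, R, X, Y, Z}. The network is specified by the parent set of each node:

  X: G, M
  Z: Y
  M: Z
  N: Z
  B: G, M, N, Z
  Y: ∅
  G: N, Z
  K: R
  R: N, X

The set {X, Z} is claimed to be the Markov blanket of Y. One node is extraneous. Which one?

A node's Markov blanket = Pa ∪ Ch ∪ (parents of Ch other than the node itself).
Pa(Y) = {}.
Y's children: Z.
Other parents of Y's children:
  Z has no other parent.
MB(Y) = {Z}.
X is neither a parent, child, nor co-parent of Y, so it does not belong.

X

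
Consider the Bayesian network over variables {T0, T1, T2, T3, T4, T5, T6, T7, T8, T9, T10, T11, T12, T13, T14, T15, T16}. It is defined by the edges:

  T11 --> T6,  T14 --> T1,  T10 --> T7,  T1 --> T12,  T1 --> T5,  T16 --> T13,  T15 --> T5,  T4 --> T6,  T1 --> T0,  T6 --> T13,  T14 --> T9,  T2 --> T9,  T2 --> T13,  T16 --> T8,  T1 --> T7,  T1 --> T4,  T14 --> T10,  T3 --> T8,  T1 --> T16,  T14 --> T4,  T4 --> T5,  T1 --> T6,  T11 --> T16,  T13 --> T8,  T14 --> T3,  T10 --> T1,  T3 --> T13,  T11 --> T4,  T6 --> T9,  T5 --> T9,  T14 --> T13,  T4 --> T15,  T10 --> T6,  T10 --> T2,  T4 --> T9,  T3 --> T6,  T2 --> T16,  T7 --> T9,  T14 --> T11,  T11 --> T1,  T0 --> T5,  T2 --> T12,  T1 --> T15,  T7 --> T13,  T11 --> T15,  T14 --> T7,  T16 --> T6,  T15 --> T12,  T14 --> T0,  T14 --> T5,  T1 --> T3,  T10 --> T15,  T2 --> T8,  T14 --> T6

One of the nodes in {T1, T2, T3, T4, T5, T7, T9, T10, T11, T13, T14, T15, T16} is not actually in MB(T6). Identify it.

T6's parents: T1, T3, T4, T10, T11, T14, T16.
T6's children: T9, T13.
For each child, the remaining parents (spouses of T6):
  T13's other parents are T2, T3, T7, T14, T16.
  parents(T9) \ {T6} = {T2, T4, T5, T7, T14}.
MB(T6) = {T1, T2, T3, T4, T5, T7, T9, T10, T11, T13, T14, T16}.
T15 is neither a parent, child, nor co-parent of T6, so it does not belong.

T15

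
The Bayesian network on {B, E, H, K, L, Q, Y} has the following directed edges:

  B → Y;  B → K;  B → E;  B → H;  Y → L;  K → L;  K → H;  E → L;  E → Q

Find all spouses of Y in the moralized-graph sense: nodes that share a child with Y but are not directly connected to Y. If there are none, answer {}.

Children of Y: L.
  L: E, K
Excluding nodes already adjacent to Y (B, L), the co-parent-only contribution is {E, K}.

{E, K}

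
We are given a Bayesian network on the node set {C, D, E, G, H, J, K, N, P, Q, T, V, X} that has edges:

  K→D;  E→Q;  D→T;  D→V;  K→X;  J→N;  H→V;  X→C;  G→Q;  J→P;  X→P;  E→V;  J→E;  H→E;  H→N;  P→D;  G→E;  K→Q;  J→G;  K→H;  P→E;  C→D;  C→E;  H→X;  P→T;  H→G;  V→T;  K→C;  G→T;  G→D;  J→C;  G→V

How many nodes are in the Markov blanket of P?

10

The Markov blanket of a node is its parents, its children, and the other parents of its children.
Children of P: D, E, T.
P's parents: J, X.
Co-parents of P (other parents of its children):
  E's other parents are C, G, H, J.
  D's other parents are C, G, K.
  T's other parents are D, G, V.
MB(P) = {C, D, E, G, H, J, K, T, V, X}, which has 10 nodes.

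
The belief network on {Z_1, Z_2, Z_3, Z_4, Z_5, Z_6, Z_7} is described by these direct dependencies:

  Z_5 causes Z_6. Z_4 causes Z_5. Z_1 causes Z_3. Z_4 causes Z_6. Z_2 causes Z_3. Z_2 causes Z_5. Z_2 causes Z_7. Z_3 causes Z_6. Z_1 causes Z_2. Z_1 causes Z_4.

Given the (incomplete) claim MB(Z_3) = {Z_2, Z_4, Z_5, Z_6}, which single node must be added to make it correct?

Z_1

Z_3's children: Z_6.
Pa(Z_3) = {Z_1, Z_2}.
For each child, the remaining parents (spouses of Z_3):
  parents(Z_6) \ {Z_3} = {Z_4, Z_5}.
MB(Z_3) = {Z_1, Z_2, Z_4, Z_5, Z_6}.
Comparing with the claimed set, Z_1 is missing.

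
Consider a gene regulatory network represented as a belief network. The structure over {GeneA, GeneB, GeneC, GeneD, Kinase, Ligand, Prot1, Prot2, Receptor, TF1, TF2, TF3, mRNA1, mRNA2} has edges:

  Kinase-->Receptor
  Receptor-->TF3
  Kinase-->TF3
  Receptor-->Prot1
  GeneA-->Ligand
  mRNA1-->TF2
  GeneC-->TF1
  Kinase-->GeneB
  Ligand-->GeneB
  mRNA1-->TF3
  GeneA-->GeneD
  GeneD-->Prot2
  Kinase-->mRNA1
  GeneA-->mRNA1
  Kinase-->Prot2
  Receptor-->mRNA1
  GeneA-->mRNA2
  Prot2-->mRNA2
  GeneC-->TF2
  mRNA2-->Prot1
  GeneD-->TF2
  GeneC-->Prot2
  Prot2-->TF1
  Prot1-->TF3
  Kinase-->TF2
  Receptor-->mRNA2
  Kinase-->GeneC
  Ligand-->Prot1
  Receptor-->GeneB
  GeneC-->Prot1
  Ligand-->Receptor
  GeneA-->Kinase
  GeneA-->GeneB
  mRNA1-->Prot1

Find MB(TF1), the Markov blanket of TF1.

{GeneC, Prot2}

Parents of TF1: GeneC, Prot2.
Children of TF1: none.
TF1 has no children, so there are no co-parents.
So the Markov blanket of TF1 is {GeneC, Prot2}.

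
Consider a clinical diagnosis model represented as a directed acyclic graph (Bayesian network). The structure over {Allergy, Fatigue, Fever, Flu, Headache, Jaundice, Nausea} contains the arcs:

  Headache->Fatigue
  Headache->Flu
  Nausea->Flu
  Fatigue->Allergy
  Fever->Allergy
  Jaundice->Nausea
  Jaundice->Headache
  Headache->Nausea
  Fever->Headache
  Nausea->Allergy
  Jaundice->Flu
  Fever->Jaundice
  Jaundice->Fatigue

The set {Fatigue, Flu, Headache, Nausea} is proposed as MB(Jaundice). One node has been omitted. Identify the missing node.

By definition, MB(Jaundice) is built from Jaundice's parents, Jaundice's children, and the co-parents of Jaundice.
Jaundice has parent Fever.
Jaundice has children Fatigue, Flu, Headache, Nausea.
Co-parents of Jaundice (other parents of its children):
  Headache: Fever
  Nausea: Headache
  Fatigue: Headache
  Flu: Headache, Nausea
MB(Jaundice) = {Fatigue, Fever, Flu, Headache, Nausea}.
Comparing with the claimed set, Fever is missing.

Fever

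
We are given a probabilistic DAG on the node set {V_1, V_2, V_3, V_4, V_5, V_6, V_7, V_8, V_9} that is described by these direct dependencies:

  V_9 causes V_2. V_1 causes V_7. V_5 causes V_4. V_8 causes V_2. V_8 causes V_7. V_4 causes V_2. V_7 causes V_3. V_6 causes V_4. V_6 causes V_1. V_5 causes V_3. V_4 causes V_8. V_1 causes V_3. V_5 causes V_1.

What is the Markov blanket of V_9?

{V_2, V_4, V_8}

A node's Markov blanket = Pa ∪ Ch ∪ (parents of Ch other than the node itself).
Children of V_9: V_2.
Parents of V_9: none.
Other parents of V_9's children:
  V_2's other parents are V_4, V_8.
MB(V_9) = {V_2, V_4, V_8}.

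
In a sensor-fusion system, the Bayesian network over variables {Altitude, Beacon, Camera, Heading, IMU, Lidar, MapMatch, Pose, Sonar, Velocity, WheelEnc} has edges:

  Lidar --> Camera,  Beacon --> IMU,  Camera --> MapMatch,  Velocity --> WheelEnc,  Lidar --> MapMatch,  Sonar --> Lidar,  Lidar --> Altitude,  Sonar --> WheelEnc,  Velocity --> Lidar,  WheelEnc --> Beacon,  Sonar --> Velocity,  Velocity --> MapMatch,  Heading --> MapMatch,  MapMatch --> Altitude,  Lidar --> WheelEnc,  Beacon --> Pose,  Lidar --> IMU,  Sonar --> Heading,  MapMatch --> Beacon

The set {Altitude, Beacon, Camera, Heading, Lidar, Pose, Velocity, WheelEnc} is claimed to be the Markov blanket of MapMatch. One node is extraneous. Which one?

Pose

By definition, MB(MapMatch) is built from MapMatch's parents, MapMatch's children, and the co-parents of MapMatch.
Pa(MapMatch) = {Camera, Heading, Lidar, Velocity}.
MapMatch's children: Altitude, Beacon.
For each child, the remaining parents (spouses of MapMatch):
  Altitude also has parent Lidar.
  parents(Beacon) \ {MapMatch} = {WheelEnc}.
MB(MapMatch) = {Altitude, Beacon, Camera, Heading, Lidar, Velocity, WheelEnc}.
Pose is neither a parent, child, nor co-parent of MapMatch, so it does not belong.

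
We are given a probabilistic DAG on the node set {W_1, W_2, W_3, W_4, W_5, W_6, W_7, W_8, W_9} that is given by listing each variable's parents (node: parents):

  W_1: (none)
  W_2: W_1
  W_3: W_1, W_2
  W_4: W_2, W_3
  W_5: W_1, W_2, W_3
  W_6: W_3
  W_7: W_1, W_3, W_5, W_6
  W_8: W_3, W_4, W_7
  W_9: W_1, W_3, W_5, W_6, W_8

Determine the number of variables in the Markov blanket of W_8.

7

The Markov blanket of a node is its parents, its children, and the other parents of its children.
Parents of W_8: W_3, W_4, W_7.
Children of W_8: W_9.
Parents of each child, excluding W_8:
  W_9 also has parents W_1, W_3, W_5, W_6.
MB(W_8) = {W_1, W_3, W_4, W_5, W_6, W_7, W_9}, which has 7 nodes.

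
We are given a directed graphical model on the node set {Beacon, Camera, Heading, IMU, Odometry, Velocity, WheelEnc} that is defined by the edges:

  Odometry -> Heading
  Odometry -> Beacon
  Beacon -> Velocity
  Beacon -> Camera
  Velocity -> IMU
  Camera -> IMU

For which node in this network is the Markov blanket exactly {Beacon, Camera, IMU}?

The target node must have every member of {Beacon, Camera, IMU} as a parent, child, or co-parent, and no others.
Parents of Velocity: Beacon; children: IMU; co-parents: Camera.
These exactly cover the given set, so the node is Velocity.

Velocity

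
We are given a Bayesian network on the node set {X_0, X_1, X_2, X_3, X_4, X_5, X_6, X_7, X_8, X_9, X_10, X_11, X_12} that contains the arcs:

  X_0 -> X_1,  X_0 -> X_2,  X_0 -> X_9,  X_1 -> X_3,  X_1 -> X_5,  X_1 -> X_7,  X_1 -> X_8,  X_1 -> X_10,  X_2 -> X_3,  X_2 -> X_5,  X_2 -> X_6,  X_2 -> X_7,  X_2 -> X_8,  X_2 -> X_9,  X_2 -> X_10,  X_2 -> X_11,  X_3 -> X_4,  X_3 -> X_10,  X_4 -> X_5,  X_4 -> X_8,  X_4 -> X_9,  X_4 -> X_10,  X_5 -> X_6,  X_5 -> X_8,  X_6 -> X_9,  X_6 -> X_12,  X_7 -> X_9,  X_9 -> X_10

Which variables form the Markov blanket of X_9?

Ch(X_9) = {X_10}.
X_9's parents: X_0, X_2, X_4, X_6, X_7.
Parents of each child, excluding X_9:
  X_10: X_1, X_2, X_3, X_4
Taking the union gives {X_0, X_1, X_2, X_3, X_4, X_6, X_7, X_10}.

{X_0, X_1, X_2, X_3, X_4, X_6, X_7, X_10}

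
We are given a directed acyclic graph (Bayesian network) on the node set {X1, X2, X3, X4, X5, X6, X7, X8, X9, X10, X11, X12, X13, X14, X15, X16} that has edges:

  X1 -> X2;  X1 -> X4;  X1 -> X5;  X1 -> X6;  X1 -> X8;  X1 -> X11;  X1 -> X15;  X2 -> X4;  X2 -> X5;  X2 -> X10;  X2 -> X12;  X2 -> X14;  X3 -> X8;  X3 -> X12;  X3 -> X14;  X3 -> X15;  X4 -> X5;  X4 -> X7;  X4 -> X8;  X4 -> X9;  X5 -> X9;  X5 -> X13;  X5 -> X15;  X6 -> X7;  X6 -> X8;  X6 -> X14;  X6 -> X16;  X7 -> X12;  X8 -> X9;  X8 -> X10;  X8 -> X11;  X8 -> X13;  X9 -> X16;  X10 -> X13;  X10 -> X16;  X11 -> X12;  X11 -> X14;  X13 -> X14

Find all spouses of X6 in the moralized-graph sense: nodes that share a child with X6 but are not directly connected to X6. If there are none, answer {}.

{X2, X3, X4, X9, X10, X11, X13}

Children of X6: X7, X8, X14, X16.
  X7's other parent is X4.
  parents(X8) \ {X6} = {X1, X3, X4}.
  parents(X14) \ {X6} = {X2, X3, X11, X13}.
  X16's other parents are X9, X10.
Excluding nodes already adjacent to X6 (X1, X7, X8, X14, X16), the co-parent-only contribution is {X2, X3, X4, X9, X10, X11, X13}.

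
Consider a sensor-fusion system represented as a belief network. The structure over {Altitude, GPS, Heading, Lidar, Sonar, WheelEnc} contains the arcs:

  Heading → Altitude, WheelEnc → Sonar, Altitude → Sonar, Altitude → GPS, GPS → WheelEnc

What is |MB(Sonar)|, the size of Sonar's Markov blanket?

A node's Markov blanket = Pa ∪ Ch ∪ (parents of Ch other than the node itself).
Sonar has parents Altitude, WheelEnc.
Sonar's children: none.
With no children, Sonar has no spouses; the co-parent set is empty.
MB(Sonar) = {Altitude, WheelEnc}, which has 2 nodes.

2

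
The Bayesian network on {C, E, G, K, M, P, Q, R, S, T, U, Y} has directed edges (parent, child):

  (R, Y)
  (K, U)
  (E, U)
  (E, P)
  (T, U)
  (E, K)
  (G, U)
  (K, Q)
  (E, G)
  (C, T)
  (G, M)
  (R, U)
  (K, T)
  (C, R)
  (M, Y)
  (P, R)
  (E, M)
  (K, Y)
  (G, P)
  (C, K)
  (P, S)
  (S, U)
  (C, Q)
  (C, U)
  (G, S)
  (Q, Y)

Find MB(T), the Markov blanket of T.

Recall MB(v) = parents ∪ children ∪ spouses, where spouses are the other parents of v's children.
T has child U.
Pa(T) = {C, K}.
Other parents of T's children:
  U's other parents are C, E, G, K, R, S.
So the Markov blanket of T is {C, E, G, K, R, S, U}.

{C, E, G, K, R, S, U}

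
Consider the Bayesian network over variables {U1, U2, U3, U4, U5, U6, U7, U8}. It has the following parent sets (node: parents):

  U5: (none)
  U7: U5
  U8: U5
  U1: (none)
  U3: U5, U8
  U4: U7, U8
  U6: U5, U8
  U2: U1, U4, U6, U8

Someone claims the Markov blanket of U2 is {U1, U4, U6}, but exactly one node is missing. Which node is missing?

Parents of U2: U1, U4, U6, U8.
Ch(U2) = {}.
U2 has no children, so there are no co-parents.
MB(U2) = {U1, U4, U6, U8}.
Comparing with the claimed set, U8 is missing.

U8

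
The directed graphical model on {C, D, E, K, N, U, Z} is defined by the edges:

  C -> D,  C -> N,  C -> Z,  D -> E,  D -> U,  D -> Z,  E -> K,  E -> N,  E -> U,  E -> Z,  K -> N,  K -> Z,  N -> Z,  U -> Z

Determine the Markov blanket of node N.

{C, D, E, K, U, Z}

Children of N: Z.
Parents of N: C, E, K.
Other parents of N's children:
  parents(Z) \ {N} = {C, D, E, K, U}.
MB(N) = {C, D, E, K, U, Z}.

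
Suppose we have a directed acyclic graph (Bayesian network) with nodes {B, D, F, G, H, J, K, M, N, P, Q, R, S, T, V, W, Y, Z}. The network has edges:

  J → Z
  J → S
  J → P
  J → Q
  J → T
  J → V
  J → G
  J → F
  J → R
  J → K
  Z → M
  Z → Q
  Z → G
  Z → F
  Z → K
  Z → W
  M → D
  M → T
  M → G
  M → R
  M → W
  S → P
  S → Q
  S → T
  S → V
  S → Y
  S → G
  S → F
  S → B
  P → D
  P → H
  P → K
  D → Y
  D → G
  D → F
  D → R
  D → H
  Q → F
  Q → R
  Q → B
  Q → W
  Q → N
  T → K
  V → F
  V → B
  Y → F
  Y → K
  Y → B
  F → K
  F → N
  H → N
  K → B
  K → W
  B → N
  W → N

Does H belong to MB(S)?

No

Parents of S: J.
Children of S: B, F, G, P, Q, T, V, Y.
Other parents of S's children:
  parents(P) \ {S} = {J}.
  Q's other parents are J, Z.
  T also has parents J, M.
  parents(V) \ {S} = {J}.
  Y's other parent is D.
  G's other parents are D, J, M, Z.
  F also has parents D, J, Q, V, Y, Z.
  parents(B) \ {S} = {K, Q, V, Y}.
MB(S) = {B, D, F, G, J, K, M, P, Q, T, V, Y, Z}; H is not in this set.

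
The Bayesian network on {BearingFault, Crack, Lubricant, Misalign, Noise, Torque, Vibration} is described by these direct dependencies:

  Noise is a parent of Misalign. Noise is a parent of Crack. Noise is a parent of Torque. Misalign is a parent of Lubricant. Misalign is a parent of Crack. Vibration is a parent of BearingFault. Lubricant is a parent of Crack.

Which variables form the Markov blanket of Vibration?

The Markov blanket of a node is its parents, its children, and the other parents of its children.
Pa(Vibration) = {}.
Ch(Vibration) = {BearingFault}.
Co-parents of Vibration (other parents of its children):
  BearingFault has no other parent.
Union: {} ∪ {BearingFault} ∪ {} = {BearingFault}.

{BearingFault}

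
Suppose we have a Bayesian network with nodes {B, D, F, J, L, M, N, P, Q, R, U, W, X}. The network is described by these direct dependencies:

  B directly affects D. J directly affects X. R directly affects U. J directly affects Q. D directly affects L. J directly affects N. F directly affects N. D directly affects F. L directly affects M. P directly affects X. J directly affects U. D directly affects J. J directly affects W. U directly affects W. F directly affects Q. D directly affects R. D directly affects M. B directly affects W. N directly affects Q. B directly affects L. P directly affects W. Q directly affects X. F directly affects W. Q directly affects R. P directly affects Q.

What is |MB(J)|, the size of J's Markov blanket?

10

Pa(J) = {D}.
Children of J: N, Q, U, W, X.
Co-parents of J (other parents of its children):
  parents(N) \ {J} = {F}.
  Q's other parents are F, N, P.
  parents(U) \ {J} = {R}.
  parents(W) \ {J} = {B, F, P, U}.
  parents(X) \ {J} = {P, Q}.
MB(J) = {B, D, F, N, P, Q, R, U, W, X}, which has 10 nodes.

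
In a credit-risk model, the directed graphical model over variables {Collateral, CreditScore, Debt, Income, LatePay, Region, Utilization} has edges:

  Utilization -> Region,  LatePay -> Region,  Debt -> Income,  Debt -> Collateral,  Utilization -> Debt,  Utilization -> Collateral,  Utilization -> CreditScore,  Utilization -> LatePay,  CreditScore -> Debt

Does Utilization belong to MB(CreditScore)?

Yes

Utilization is a parent of CreditScore.
So Utilization ∈ MB(CreditScore).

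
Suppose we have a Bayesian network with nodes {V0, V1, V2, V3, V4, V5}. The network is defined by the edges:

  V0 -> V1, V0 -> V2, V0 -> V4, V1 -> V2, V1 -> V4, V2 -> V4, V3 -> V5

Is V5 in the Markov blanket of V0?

V0 has children V1, V2, V4.
Pa(V0) = {}.
Co-parents of V0 (other parents of its children):
  V1: —
  V2: V1
  V4: V1, V2
MB(V0) = {V1, V2, V4}; V5 is not in this set.

No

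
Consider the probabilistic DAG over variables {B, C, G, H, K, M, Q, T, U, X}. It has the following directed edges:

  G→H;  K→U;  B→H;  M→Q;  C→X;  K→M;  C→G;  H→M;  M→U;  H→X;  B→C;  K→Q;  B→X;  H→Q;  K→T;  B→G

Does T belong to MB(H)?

No

Parents of H: B, G.
Ch(H) = {M, Q, X}.
For each child, the remaining parents (spouses of H):
  parents(M) \ {H} = {K}.
  Q also has parents K, M.
  X's other parents are B, C.
MB(H) = {B, C, G, K, M, Q, X}; T is not in this set.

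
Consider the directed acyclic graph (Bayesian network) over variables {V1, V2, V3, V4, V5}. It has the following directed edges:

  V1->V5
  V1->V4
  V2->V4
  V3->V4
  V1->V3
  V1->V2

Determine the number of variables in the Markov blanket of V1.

4

The Markov blanket of a node is its parents, its children, and the other parents of its children.
V1's parents: none.
Ch(V1) = {V2, V3, V4, V5}.
Other parents of V1's children:
  V2 has no other parent.
  V3 has no other parent.
  V4's other parents are V2, V3.
  V5: no additional parents.
MB(V1) = {V2, V3, V4, V5}, which has 4 nodes.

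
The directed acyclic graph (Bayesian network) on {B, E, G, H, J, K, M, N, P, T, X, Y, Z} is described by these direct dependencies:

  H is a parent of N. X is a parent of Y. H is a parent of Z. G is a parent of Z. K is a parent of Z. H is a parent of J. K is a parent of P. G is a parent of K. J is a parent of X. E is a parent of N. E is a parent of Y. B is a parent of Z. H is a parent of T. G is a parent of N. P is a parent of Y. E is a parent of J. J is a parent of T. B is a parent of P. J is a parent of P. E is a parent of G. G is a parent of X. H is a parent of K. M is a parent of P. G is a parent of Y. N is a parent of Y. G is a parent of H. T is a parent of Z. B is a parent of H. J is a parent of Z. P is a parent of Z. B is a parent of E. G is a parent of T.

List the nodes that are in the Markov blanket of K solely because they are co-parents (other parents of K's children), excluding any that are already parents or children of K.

Children of K: P, Z.
  P also has parents B, J, M.
  parents(Z) \ {K} = {B, G, H, J, P, T}.
Excluding nodes already adjacent to K (G, H, P, Z), the co-parent-only contribution is {B, J, M, T}.

{B, J, M, T}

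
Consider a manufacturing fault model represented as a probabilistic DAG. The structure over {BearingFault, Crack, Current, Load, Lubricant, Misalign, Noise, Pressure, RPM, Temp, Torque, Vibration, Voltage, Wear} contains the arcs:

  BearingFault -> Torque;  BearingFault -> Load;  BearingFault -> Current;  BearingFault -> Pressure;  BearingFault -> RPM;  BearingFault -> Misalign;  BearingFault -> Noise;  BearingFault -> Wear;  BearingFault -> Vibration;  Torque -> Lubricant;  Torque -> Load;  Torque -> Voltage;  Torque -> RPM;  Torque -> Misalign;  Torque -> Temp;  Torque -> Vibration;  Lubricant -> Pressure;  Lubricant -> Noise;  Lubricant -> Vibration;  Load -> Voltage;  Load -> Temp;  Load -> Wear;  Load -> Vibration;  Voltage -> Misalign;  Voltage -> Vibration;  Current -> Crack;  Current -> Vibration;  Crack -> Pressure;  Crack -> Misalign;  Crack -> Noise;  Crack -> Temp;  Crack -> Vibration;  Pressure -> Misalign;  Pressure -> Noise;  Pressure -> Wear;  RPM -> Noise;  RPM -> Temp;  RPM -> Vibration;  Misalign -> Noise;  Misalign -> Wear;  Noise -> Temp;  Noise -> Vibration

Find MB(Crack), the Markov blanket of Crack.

{BearingFault, Current, Load, Lubricant, Misalign, Noise, Pressure, RPM, Temp, Torque, Vibration, Voltage}

The Markov blanket of a node is its parents, its children, and the other parents of its children.
Crack's parents: Current.
Crack has children Misalign, Noise, Pressure, Temp, Vibration.
Parents of each child, excluding Crack:
  parents(Pressure) \ {Crack} = {BearingFault, Lubricant}.
  parents(Misalign) \ {Crack} = {BearingFault, Pressure, Torque, Voltage}.
  Noise's other parents are BearingFault, Lubricant, Misalign, Pressure, RPM.
  parents(Temp) \ {Crack} = {Load, Noise, RPM, Torque}.
  Vibration also has parents BearingFault, Current, Load, Lubricant, Noise, RPM, Torque, Voltage.
Union: {Current} ∪ {Misalign, Noise, Pressure, Temp, Vibration} ∪ {BearingFault, Current, Load, Lubricant, Misalign, Noise, Pressure, RPM, Torque, Voltage} = {BearingFault, Current, Load, Lubricant, Misalign, Noise, Pressure, RPM, Temp, Torque, Vibration, Voltage}.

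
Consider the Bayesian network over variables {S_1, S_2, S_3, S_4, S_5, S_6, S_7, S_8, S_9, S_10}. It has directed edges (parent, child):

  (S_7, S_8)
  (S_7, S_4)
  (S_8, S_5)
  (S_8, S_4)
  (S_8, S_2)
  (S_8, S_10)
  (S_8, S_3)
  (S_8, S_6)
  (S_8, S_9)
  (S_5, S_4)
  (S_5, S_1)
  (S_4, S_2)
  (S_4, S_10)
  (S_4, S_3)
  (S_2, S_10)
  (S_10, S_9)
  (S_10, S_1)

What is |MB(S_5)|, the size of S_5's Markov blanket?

By definition, MB(S_5) is built from S_5's parents, S_5's children, and the co-parents of S_5.
Pa(S_5) = {S_8}.
S_5's children: S_1, S_4.
Co-parents of S_5 (other parents of its children):
  S_4: S_7, S_8
  S_1: S_10
MB(S_5) = {S_1, S_4, S_7, S_8, S_10}, which has 5 nodes.

5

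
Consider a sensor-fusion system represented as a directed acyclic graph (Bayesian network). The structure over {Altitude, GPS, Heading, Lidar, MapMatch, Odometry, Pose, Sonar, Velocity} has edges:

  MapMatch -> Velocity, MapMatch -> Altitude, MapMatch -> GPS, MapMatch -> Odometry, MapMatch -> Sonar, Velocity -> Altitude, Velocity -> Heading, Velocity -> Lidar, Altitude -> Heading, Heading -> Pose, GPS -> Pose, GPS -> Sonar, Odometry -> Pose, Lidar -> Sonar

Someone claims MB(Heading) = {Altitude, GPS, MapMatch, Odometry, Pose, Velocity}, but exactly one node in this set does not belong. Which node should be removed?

MapMatch

Pa(Heading) = {Altitude, Velocity}.
Children of Heading: Pose.
Co-parents of Heading (other parents of its children):
  Pose's other parents are GPS, Odometry.
MB(Heading) = {Altitude, GPS, Odometry, Pose, Velocity}.
MapMatch is neither a parent, child, nor co-parent of Heading, so it does not belong.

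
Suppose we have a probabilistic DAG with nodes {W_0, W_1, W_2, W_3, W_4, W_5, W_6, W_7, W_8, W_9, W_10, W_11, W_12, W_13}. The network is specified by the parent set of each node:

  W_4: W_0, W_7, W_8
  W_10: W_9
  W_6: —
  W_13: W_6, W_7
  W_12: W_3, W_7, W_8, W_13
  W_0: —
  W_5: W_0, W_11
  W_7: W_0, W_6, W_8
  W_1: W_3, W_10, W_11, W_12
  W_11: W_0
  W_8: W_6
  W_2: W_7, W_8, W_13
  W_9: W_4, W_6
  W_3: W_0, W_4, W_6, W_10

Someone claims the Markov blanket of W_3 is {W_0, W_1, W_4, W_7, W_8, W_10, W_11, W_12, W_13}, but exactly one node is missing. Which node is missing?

The Markov blanket of a node is its parents, its children, and the other parents of its children.
Parents of W_3: W_0, W_4, W_6, W_10.
W_3 has children W_1, W_12.
Co-parents of W_3 (other parents of its children):
  W_12: W_7, W_8, W_13
  W_1: W_10, W_11, W_12
MB(W_3) = {W_0, W_1, W_4, W_6, W_7, W_8, W_10, W_11, W_12, W_13}.
Comparing with the claimed set, W_6 is missing.

W_6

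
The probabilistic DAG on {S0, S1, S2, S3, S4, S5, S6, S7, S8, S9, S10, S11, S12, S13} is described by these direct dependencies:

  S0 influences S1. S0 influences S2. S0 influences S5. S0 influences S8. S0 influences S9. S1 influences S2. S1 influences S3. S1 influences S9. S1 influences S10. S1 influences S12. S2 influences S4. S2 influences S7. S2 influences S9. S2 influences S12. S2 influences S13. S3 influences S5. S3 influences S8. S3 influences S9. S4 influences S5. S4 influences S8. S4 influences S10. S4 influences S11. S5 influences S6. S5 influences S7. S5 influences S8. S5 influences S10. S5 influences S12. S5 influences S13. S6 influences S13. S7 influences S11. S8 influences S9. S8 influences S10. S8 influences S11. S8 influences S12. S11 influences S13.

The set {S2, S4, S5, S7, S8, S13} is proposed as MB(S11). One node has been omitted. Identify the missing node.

S6

Recall MB(v) = parents ∪ children ∪ spouses, where spouses are the other parents of v's children.
Pa(S11) = {S4, S7, S8}.
Ch(S11) = {S13}.
Other parents of S11's children:
  S13's other parents are S2, S5, S6.
MB(S11) = {S2, S4, S5, S6, S7, S8, S13}.
Comparing with the claimed set, S6 is missing.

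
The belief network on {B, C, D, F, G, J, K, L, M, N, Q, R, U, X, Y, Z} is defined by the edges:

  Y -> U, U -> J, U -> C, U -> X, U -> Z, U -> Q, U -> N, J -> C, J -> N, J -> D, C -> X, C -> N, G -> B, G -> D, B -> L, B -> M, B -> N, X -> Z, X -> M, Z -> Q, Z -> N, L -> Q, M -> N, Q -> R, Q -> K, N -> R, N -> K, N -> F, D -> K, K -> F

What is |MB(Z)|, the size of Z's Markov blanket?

Z has parents U, X.
Ch(Z) = {N, Q}.
For each child, the remaining parents (spouses of Z):
  parents(Q) \ {Z} = {L, U}.
  parents(N) \ {Z} = {B, C, J, M, U}.
MB(Z) = {B, C, J, L, M, N, Q, U, X}, which has 9 nodes.

9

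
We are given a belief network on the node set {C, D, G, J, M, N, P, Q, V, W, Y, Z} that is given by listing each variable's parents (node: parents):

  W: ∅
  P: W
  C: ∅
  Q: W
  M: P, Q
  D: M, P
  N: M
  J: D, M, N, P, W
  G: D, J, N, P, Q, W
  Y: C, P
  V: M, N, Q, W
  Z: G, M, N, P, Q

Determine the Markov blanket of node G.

{D, J, M, N, P, Q, W, Z}

A node's Markov blanket = Pa ∪ Ch ∪ (parents of Ch other than the node itself).
G's children: Z.
Parents of G: D, J, N, P, Q, W.
Other parents of G's children:
  Z also has parents M, N, P, Q.
Union: {D, J, N, P, Q, W} ∪ {Z} ∪ {M, N, P, Q} = {D, J, M, N, P, Q, W, Z}.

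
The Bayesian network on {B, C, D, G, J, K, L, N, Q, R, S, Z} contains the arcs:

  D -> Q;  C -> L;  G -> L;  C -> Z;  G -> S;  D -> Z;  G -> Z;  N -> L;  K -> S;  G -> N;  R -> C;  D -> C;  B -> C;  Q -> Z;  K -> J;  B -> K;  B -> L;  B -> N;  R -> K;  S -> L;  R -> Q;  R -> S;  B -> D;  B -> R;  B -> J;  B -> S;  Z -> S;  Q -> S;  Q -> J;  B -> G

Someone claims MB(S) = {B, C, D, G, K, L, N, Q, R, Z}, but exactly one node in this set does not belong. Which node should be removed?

Parents of S: B, G, K, Q, R, Z.
Children of S: L.
Co-parents of S (other parents of its children):
  L: B, C, G, N
MB(S) = {B, C, G, K, L, N, Q, R, Z}.
D is neither a parent, child, nor co-parent of S, so it does not belong.

D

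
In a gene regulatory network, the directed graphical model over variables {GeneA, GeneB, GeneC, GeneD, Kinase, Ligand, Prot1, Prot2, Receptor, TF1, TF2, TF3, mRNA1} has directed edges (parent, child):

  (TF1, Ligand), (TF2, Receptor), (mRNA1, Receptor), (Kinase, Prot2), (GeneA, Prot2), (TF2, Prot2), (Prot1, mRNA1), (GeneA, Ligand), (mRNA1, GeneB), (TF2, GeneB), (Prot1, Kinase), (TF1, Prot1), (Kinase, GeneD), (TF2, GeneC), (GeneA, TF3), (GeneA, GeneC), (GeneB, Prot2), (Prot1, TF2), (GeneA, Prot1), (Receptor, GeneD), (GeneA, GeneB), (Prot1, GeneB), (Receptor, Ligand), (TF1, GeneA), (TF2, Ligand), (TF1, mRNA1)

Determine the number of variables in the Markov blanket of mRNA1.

Children of mRNA1: GeneB, Receptor.
mRNA1's parents: Prot1, TF1.
Co-parents of mRNA1 (other parents of its children):
  parents(Receptor) \ {mRNA1} = {TF2}.
  parents(GeneB) \ {mRNA1} = {GeneA, Prot1, TF2}.
MB(mRNA1) = {GeneA, GeneB, Prot1, Receptor, TF1, TF2}, which has 6 nodes.

6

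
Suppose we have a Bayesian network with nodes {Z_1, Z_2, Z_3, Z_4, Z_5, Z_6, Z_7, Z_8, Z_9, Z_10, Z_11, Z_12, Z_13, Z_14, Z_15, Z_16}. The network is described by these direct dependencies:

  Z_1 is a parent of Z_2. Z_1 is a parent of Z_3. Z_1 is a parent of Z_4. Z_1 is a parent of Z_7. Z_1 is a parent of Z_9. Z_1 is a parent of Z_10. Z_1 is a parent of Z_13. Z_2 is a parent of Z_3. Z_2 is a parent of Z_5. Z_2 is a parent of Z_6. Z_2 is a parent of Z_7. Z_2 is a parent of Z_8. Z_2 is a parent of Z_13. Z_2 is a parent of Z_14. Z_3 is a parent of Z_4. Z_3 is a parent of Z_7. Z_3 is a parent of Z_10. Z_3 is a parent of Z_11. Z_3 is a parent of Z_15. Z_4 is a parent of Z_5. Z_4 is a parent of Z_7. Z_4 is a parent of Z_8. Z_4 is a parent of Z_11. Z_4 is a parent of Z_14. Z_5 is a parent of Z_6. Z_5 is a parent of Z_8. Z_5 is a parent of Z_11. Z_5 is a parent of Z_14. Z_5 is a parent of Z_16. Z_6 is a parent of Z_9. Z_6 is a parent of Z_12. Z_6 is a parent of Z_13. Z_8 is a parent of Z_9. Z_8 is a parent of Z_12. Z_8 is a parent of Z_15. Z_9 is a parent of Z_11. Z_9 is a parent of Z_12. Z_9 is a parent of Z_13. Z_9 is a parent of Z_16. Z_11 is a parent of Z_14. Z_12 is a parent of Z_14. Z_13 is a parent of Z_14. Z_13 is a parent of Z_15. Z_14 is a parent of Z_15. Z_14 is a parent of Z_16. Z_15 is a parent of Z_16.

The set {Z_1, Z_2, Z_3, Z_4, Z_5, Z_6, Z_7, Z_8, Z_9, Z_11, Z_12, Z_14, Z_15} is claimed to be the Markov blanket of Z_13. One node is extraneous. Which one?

By definition, MB(Z_13) is built from Z_13's parents, Z_13's children, and the co-parents of Z_13.
Pa(Z_13) = {Z_1, Z_2, Z_6, Z_9}.
Z_13's children: Z_14, Z_15.
Co-parents of Z_13 (other parents of its children):
  Z_14's other parents are Z_2, Z_4, Z_5, Z_11, Z_12.
  parents(Z_15) \ {Z_13} = {Z_3, Z_8, Z_14}.
MB(Z_13) = {Z_1, Z_2, Z_3, Z_4, Z_5, Z_6, Z_8, Z_9, Z_11, Z_12, Z_14, Z_15}.
Z_7 is neither a parent, child, nor co-parent of Z_13, so it does not belong.

Z_7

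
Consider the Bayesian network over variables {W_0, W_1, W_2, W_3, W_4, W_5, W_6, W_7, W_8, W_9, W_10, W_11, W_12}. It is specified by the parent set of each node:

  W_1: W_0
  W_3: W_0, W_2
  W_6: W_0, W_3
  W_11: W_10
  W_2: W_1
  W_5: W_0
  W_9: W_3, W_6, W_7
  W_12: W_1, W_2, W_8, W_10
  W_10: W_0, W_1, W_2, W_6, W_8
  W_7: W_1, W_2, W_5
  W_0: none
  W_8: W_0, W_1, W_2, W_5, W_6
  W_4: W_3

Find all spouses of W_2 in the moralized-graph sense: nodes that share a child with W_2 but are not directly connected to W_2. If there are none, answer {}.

Children of W_2: W_3, W_7, W_8, W_10, W_12.
  W_3: W_0
  W_7: W_1, W_5
  W_8: W_0, W_1, W_5, W_6
  W_10: W_0, W_1, W_6, W_8
  W_12: W_1, W_8, W_10
Excluding nodes already adjacent to W_2 (W_1, W_3, W_7, W_8, W_10, W_12), the co-parent-only contribution is {W_0, W_5, W_6}.

{W_0, W_5, W_6}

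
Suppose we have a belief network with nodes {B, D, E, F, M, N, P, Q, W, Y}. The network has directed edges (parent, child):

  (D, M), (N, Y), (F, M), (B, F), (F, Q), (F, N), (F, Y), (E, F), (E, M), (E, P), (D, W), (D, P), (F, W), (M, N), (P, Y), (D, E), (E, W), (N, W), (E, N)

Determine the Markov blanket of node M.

M has child N.
M has parents D, E, F.
For each child, the remaining parents (spouses of M):
  N: E, F
Union: {D, E, F} ∪ {N} ∪ {E, F} = {D, E, F, N}.

{D, E, F, N}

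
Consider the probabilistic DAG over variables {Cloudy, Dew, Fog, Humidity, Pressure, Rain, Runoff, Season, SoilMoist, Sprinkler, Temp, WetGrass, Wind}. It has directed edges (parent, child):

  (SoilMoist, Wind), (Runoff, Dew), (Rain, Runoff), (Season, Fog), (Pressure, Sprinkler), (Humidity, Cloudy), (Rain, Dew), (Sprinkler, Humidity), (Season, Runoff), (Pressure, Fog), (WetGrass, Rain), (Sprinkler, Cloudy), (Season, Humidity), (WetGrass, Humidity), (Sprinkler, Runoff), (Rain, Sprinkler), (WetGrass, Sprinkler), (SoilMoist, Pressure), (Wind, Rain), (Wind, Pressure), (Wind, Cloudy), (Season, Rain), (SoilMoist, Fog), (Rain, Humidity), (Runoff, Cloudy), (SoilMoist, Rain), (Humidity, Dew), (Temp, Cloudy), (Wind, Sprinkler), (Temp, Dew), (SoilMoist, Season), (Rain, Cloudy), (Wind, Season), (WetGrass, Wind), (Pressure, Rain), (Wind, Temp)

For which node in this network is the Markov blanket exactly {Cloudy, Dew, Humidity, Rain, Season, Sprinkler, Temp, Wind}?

The target node must have every member of {Cloudy, Dew, Humidity, Rain, Season, Sprinkler, Temp, Wind} as a parent, child, or co-parent, and no others.
Parents of Runoff: Rain, Season, Sprinkler; children: Cloudy, Dew; co-parents: Humidity, Rain, Sprinkler, Temp, Wind.
These exactly cover the given set, so the node is Runoff.

Runoff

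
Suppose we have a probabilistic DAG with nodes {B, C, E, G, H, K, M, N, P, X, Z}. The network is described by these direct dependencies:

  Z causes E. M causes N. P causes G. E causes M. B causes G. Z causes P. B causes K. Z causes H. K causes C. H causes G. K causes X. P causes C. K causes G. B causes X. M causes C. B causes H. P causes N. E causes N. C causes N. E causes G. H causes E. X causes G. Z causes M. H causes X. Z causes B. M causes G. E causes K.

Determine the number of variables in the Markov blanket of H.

8

A node's Markov blanket = Pa ∪ Ch ∪ (parents of Ch other than the node itself).
Pa(H) = {B, Z}.
H's children: E, G, X.
For each child, the remaining parents (spouses of H):
  E's other parent is Z.
  X's other parents are B, K.
  G also has parents B, E, K, M, P, X.
MB(H) = {B, E, G, K, M, P, X, Z}, which has 8 nodes.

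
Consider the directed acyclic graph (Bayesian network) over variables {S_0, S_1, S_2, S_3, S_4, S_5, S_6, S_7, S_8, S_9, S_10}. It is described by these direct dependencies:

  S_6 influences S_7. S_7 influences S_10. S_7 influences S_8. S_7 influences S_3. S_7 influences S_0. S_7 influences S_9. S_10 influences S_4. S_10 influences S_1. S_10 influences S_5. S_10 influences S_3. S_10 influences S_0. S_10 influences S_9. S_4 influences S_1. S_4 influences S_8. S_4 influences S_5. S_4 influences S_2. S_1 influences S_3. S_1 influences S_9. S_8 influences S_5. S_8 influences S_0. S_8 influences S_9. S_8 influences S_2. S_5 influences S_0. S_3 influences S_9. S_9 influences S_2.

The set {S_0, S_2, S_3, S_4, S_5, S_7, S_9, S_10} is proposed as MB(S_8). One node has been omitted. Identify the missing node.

S_1

S_8's children: S_0, S_2, S_5, S_9.
S_8's parents: S_4, S_7.
Other parents of S_8's children:
  parents(S_5) \ {S_8} = {S_4, S_10}.
  parents(S_0) \ {S_8} = {S_5, S_7, S_10}.
  parents(S_9) \ {S_8} = {S_1, S_3, S_7, S_10}.
  S_2 also has parents S_4, S_9.
MB(S_8) = {S_0, S_1, S_2, S_3, S_4, S_5, S_7, S_9, S_10}.
Comparing with the claimed set, S_1 is missing.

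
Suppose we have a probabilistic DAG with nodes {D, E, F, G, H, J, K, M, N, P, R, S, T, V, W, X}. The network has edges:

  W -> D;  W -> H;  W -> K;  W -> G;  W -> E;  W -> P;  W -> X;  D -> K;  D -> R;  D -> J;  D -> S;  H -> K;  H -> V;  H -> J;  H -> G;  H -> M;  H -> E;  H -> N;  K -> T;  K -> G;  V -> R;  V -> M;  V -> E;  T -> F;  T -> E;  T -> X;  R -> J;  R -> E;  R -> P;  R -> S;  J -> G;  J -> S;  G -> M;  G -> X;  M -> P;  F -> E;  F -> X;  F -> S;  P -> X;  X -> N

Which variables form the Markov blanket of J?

J has children G, S.
J has parents D, H, R.
For each child, the remaining parents (spouses of J):
  G's other parents are H, K, W.
  parents(S) \ {J} = {D, F, R}.
MB(J) = {D, F, G, H, K, R, S, W}.

{D, F, G, H, K, R, S, W}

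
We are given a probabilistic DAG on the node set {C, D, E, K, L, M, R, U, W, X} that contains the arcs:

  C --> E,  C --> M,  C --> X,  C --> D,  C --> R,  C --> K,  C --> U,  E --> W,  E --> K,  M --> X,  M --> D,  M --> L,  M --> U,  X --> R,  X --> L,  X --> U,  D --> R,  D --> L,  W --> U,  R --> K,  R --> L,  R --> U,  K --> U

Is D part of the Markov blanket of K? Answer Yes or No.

No

By definition, MB(K) is built from K's parents, K's children, and the co-parents of K.
Pa(K) = {C, E, R}.
Children of K: U.
Parents of each child, excluding K:
  U: C, M, R, W, X
MB(K) = {C, E, M, R, U, W, X}; D is not in this set.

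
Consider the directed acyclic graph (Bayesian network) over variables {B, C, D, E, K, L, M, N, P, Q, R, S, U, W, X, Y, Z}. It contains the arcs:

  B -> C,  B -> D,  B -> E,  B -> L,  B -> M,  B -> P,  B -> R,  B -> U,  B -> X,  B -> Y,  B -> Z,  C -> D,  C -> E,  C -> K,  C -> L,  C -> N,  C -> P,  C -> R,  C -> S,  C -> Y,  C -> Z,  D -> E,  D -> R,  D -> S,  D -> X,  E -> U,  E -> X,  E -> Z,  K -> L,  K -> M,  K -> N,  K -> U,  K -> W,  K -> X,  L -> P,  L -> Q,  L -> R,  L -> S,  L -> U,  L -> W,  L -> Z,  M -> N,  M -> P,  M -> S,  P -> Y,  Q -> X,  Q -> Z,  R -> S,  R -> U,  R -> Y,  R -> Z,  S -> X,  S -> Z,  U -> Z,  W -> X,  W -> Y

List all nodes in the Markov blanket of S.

S has parents C, D, L, M, R.
Ch(S) = {X, Z}.
Co-parents of S (other parents of its children):
  parents(X) \ {S} = {B, D, E, K, Q, W}.
  Z's other parents are B, C, E, L, Q, R, U.
Union: {C, D, L, M, R} ∪ {X, Z} ∪ {B, C, D, E, K, L, Q, R, U, W} = {B, C, D, E, K, L, M, Q, R, U, W, X, Z}.

{B, C, D, E, K, L, M, Q, R, U, W, X, Z}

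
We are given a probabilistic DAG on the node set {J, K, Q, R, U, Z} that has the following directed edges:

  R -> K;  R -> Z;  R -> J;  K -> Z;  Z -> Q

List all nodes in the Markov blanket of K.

A node's Markov blanket = Pa ∪ Ch ∪ (parents of Ch other than the node itself).
K's children: Z.
K has parent R.
For each child, the remaining parents (spouses of K):
  Z: R
MB(K) = {R, Z}.

{R, Z}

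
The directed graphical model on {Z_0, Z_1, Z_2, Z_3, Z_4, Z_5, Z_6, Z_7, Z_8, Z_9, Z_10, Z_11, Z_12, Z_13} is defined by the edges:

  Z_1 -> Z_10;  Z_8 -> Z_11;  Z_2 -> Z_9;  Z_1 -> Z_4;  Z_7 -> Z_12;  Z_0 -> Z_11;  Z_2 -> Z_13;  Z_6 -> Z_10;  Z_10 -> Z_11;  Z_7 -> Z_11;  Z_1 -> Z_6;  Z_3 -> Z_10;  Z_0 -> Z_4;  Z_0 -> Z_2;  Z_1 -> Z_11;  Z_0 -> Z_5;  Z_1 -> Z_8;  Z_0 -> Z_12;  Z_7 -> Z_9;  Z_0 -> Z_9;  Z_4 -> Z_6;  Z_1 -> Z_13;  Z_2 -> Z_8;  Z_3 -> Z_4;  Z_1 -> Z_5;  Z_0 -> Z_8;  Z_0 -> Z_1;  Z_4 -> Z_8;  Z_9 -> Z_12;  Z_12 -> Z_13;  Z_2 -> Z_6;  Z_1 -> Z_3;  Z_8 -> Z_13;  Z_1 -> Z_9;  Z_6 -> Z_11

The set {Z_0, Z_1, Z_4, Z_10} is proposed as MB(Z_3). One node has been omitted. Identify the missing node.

Z_6

By definition, MB(Z_3) is built from Z_3's parents, Z_3's children, and the co-parents of Z_3.
Parents of Z_3: Z_1.
Ch(Z_3) = {Z_4, Z_10}.
Co-parents of Z_3 (other parents of its children):
  Z_4: Z_0, Z_1
  Z_10: Z_1, Z_6
MB(Z_3) = {Z_0, Z_1, Z_4, Z_6, Z_10}.
Comparing with the claimed set, Z_6 is missing.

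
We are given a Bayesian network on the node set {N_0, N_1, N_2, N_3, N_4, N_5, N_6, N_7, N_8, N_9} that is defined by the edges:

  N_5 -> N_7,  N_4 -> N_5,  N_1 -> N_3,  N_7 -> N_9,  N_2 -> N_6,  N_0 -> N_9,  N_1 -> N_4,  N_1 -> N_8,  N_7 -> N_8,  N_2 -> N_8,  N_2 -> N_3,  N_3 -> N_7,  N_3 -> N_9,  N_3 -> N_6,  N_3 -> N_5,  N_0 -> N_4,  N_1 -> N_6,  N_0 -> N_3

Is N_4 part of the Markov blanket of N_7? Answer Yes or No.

Parents of N_7: N_3, N_5.
Children of N_7: N_8, N_9.
For each child, the remaining parents (spouses of N_7):
  parents(N_8) \ {N_7} = {N_1, N_2}.
  N_9's other parents are N_0, N_3.
MB(N_7) = {N_0, N_1, N_2, N_3, N_5, N_8, N_9}; N_4 is not in this set.

No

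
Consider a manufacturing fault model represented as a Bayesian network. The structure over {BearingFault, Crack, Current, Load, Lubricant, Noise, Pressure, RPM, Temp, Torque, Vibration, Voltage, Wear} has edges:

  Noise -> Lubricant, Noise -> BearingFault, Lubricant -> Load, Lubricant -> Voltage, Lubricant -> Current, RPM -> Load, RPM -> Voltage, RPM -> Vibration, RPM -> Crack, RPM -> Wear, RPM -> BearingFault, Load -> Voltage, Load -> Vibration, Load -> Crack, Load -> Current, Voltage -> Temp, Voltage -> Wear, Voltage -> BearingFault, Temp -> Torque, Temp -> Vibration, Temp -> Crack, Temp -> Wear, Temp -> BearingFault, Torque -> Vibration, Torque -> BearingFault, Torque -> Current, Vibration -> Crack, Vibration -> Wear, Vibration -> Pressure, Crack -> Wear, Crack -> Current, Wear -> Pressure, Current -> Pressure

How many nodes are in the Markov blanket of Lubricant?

Lubricant's parents: Noise.
Ch(Lubricant) = {Current, Load, Voltage}.
Co-parents of Lubricant (other parents of its children):
  Load also has parent RPM.
  Voltage's other parents are Load, RPM.
  Current also has parents Crack, Load, Torque.
MB(Lubricant) = {Crack, Current, Load, Noise, RPM, Torque, Voltage}, which has 7 nodes.

7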